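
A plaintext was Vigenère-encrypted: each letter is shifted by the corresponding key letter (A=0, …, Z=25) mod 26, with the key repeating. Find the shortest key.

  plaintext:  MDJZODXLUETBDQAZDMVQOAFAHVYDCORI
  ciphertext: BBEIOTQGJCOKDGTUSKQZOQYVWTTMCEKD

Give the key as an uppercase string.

  i= 0: B-M = 15 → P
  i= 1: B-D = 24 → Y
  i= 2: E-J = 21 → V
  i= 3: I-Z =  9 → J
  i= 4: O-O =  0 → A
  i= 5: T-D = 16 → Q
  i= 6: Q-X = 19 → T
  i= 7: G-L = 21 → V
  i= 8: J-U = 15 → P
  i= 9: C-E = 24 → Y
  i=10: O-T = 21 → V
  i=11: K-B =  9 → J
  i=12: D-D =  0 → A
  i=13: G-Q = 16 → Q
  i=14: T-A = 19 → T
  i=15: U-Z = 21 → V
  i=16: S-D = 15 → P
  i=17: K-M = 24 → Y
  i=18: Q-V = 21 → V
  i=19: Z-Q =  9 → J
  i=20: O-O =  0 → A
  i=21: Q-A = 16 → Q
  i=22: Y-F = 19 → T
  i=23: V-A = 21 → V
  i=24: W-H = 15 → P
  i=25: T-V = 24 → Y
  i=26: T-Y = 21 → V
  i=27: M-D =  9 → J
  i=28: C-C =  0 → A
  i=29: E-O = 16 → Q
  i=30: K-R = 19 → T
  i=31: D-I = 21 → V
  shifts repeat with period 8: PYVJAQTV

PYVJAQTV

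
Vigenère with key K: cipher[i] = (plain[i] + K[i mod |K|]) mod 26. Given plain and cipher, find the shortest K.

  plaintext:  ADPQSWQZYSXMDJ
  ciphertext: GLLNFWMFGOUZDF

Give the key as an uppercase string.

  i= 0: G-A =  6 → G
  i= 1: L-D =  8 → I
  i= 2: L-P = 22 → W
  i= 3: N-Q = 23 → X
  i= 4: F-S = 13 → N
  i= 5: W-W =  0 → A
  i= 6: M-Q = 22 → W
  i= 7: F-Z =  6 → G
  i= 8: G-Y =  8 → I
  i= 9: O-S = 22 → W
  i=10: U-X = 23 → X
  i=11: Z-M = 13 → N
  i=12: D-D =  0 → A
  i=13: F-J = 22 → W
  shifts repeat with period 7: GIWXNAW

GIWXNAW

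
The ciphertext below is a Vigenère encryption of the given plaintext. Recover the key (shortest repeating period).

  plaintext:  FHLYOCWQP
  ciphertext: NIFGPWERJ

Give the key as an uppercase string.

  i= 0: N-F =  8 → I
  i= 1: I-H =  1 → B
  i= 2: F-L = 20 → U
  i= 3: G-Y =  8 → I
  i= 4: P-O =  1 → B
  i= 5: W-C = 20 → U
  i= 6: E-W =  8 → I
  i= 7: R-Q =  1 → B
  i= 8: J-P = 20 → U
  shifts repeat with period 3: IBU

IBU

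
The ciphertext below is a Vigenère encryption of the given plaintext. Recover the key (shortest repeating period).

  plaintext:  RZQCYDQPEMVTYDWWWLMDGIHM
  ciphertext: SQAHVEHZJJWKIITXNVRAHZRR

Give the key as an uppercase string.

BRKFX

  i= 0: S-R =  1 → B
  i= 1: Q-Z = 17 → R
  i= 2: A-Q = 10 → K
  i= 3: H-C =  5 → F
  i= 4: V-Y = 23 → X
  i= 5: E-D =  1 → B
  i= 6: H-Q = 17 → R
  i= 7: Z-P = 10 → K
  i= 8: J-E =  5 → F
  i= 9: J-M = 23 → X
  i=10: W-V =  1 → B
  i=11: K-T = 17 → R
  i=12: I-Y = 10 → K
  i=13: I-D =  5 → F
  i=14: T-W = 23 → X
  i=15: X-W =  1 → B
  i=16: N-W = 17 → R
  i=17: V-L = 10 → K
  i=18: R-M =  5 → F
  i=19: A-D = 23 → X
  i=20: H-G =  1 → B
  i=21: Z-I = 17 → R
  i=22: R-H = 10 → K
  i=23: R-M =  5 → F
  shifts repeat with period 5: BRKFX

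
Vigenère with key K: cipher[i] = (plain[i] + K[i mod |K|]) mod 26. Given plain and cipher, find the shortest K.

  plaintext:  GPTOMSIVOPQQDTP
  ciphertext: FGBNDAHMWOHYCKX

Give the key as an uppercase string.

ZRI

  i= 0: F-G = 25 → Z
  i= 1: G-P = 17 → R
  i= 2: B-T =  8 → I
  i= 3: N-O = 25 → Z
  i= 4: D-M = 17 → R
  i= 5: A-S =  8 → I
  i= 6: H-I = 25 → Z
  i= 7: M-V = 17 → R
  i= 8: W-O =  8 → I
  i= 9: O-P = 25 → Z
  i=10: H-Q = 17 → R
  i=11: Y-Q =  8 → I
  i=12: C-D = 25 → Z
  i=13: K-T = 17 → R
  i=14: X-P =  8 → I
  shifts repeat with period 3: ZRI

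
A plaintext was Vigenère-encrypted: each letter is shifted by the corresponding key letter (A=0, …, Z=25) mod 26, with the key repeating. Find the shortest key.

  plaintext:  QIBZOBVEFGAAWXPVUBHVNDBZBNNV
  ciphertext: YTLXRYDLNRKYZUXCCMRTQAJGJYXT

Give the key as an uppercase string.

ILKYDXIH

  i= 0: Y-Q =  8 → I
  i= 1: T-I = 11 → L
  i= 2: L-B = 10 → K
  i= 3: X-Z = 24 → Y
  i= 4: R-O =  3 → D
  i= 5: Y-B = 23 → X
  i= 6: D-V =  8 → I
  i= 7: L-E =  7 → H
  i= 8: N-F =  8 → I
  i= 9: R-G = 11 → L
  i=10: K-A = 10 → K
  i=11: Y-A = 24 → Y
  i=12: Z-W =  3 → D
  i=13: U-X = 23 → X
  i=14: X-P =  8 → I
  i=15: C-V =  7 → H
  i=16: C-U =  8 → I
  i=17: M-B = 11 → L
  i=18: R-H = 10 → K
  i=19: T-V = 24 → Y
  i=20: Q-N =  3 → D
  i=21: A-D = 23 → X
  i=22: J-B =  8 → I
  i=23: G-Z =  7 → H
  i=24: J-B =  8 → I
  i=25: Y-N = 11 → L
  i=26: X-N = 10 → K
  i=27: T-V = 24 → Y
  shifts repeat with period 8: ILKYDXIH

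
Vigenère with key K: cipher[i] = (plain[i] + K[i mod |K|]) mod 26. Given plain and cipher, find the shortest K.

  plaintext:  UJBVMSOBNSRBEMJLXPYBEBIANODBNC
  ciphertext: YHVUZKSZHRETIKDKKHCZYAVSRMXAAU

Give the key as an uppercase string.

EYUZNS

  i= 0: Y-U =  4 → E
  i= 1: H-J = 24 → Y
  i= 2: V-B = 20 → U
  i= 3: U-V = 25 → Z
  i= 4: Z-M = 13 → N
  i= 5: K-S = 18 → S
  i= 6: S-O =  4 → E
  i= 7: Z-B = 24 → Y
  i= 8: H-N = 20 → U
  i= 9: R-S = 25 → Z
  i=10: E-R = 13 → N
  i=11: T-B = 18 → S
  i=12: I-E =  4 → E
  i=13: K-M = 24 → Y
  i=14: D-J = 20 → U
  i=15: K-L = 25 → Z
  i=16: K-X = 13 → N
  i=17: H-P = 18 → S
  i=18: C-Y =  4 → E
  i=19: Z-B = 24 → Y
  i=20: Y-E = 20 → U
  i=21: A-B = 25 → Z
  i=22: V-I = 13 → N
  i=23: S-A = 18 → S
  i=24: R-N =  4 → E
  i=25: M-O = 24 → Y
  i=26: X-D = 20 → U
  i=27: A-B = 25 → Z
  i=28: A-N = 13 → N
  i=29: U-C = 18 → S
  shifts repeat with period 6: EYUZNS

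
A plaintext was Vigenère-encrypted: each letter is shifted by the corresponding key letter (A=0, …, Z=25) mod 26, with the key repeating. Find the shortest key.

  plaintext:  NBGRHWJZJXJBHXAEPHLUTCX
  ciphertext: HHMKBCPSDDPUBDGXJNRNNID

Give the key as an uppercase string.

  i= 0: H-N = 20 → U
  i= 1: H-B =  6 → G
  i= 2: M-G =  6 → G
  i= 3: K-R = 19 → T
  i= 4: B-H = 20 → U
  i= 5: C-W =  6 → G
  i= 6: P-J =  6 → G
  i= 7: S-Z = 19 → T
  i= 8: D-J = 20 → U
  i= 9: D-X =  6 → G
  i=10: P-J =  6 → G
  i=11: U-B = 19 → T
  i=12: B-H = 20 → U
  i=13: D-X =  6 → G
  i=14: G-A =  6 → G
  i=15: X-E = 19 → T
  i=16: J-P = 20 → U
  i=17: N-H =  6 → G
  i=18: R-L =  6 → G
  i=19: N-U = 19 → T
  i=20: N-T = 20 → U
  i=21: I-C =  6 → G
  i=22: D-X =  6 → G
  shifts repeat with period 4: UGGT

UGGT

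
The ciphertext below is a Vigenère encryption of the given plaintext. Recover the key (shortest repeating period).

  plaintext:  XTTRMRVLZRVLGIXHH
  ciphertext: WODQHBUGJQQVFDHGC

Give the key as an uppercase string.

  i= 0: W-X = 25 → Z
  i= 1: O-T = 21 → V
  i= 2: D-T = 10 → K
  i= 3: Q-R = 25 → Z
  i= 4: H-M = 21 → V
  i= 5: B-R = 10 → K
  i= 6: U-V = 25 → Z
  i= 7: G-L = 21 → V
  i= 8: J-Z = 10 → K
  i= 9: Q-R = 25 → Z
  i=10: Q-V = 21 → V
  i=11: V-L = 10 → K
  i=12: F-G = 25 → Z
  i=13: D-I = 21 → V
  i=14: H-X = 10 → K
  i=15: G-H = 25 → Z
  i=16: C-H = 21 → V
  shifts repeat with period 3: ZVK

ZVK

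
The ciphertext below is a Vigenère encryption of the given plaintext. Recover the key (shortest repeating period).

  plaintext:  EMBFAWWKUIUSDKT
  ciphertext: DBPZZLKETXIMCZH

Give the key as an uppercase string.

  i= 0: D-E = 25 → Z
  i= 1: B-M = 15 → P
  i= 2: P-B = 14 → O
  i= 3: Z-F = 20 → U
  i= 4: Z-A = 25 → Z
  i= 5: L-W = 15 → P
  i= 6: K-W = 14 → O
  i= 7: E-K = 20 → U
  i= 8: T-U = 25 → Z
  i= 9: X-I = 15 → P
  i=10: I-U = 14 → O
  i=11: M-S = 20 → U
  i=12: C-D = 25 → Z
  i=13: Z-K = 15 → P
  i=14: H-T = 14 → O
  shifts repeat with period 4: ZPOU

ZPOU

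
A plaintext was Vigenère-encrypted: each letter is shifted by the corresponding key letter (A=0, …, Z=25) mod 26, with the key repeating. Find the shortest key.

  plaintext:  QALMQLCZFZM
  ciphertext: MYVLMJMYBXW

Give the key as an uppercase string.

  i= 0: M-Q = 22 → W
  i= 1: Y-A = 24 → Y
  i= 2: V-L = 10 → K
  i= 3: L-M = 25 → Z
  i= 4: M-Q = 22 → W
  i= 5: J-L = 24 → Y
  i= 6: M-C = 10 → K
  i= 7: Y-Z = 25 → Z
  i= 8: B-F = 22 → W
  i= 9: X-Z = 24 → Y
  i=10: W-M = 10 → K
  shifts repeat with period 4: WYKZ

WYKZ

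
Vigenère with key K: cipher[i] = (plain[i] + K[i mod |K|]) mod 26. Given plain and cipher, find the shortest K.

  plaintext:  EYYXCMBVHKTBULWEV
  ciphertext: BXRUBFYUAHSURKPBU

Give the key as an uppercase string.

  i= 0: B-E = 23 → X
  i= 1: X-Y = 25 → Z
  i= 2: R-Y = 19 → T
  i= 3: U-X = 23 → X
  i= 4: B-C = 25 → Z
  i= 5: F-M = 19 → T
  i= 6: Y-B = 23 → X
  i= 7: U-V = 25 → Z
  i= 8: A-H = 19 → T
  i= 9: H-K = 23 → X
  i=10: S-T = 25 → Z
  i=11: U-B = 19 → T
  i=12: R-U = 23 → X
  i=13: K-L = 25 → Z
  i=14: P-W = 19 → T
  i=15: B-E = 23 → X
  i=16: U-V = 25 → Z
  shifts repeat with period 3: XZT

XZT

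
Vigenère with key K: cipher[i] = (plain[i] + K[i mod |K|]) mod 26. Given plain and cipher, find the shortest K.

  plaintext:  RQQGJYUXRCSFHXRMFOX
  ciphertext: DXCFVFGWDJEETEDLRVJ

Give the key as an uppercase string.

  i= 0: D-R = 12 → M
  i= 1: X-Q =  7 → H
  i= 2: C-Q = 12 → M
  i= 3: F-G = 25 → Z
  i= 4: V-J = 12 → M
  i= 5: F-Y =  7 → H
  i= 6: G-U = 12 → M
  i= 7: W-X = 25 → Z
  i= 8: D-R = 12 → M
  i= 9: J-C =  7 → H
  i=10: E-S = 12 → M
  i=11: E-F = 25 → Z
  i=12: T-H = 12 → M
  i=13: E-X =  7 → H
  i=14: D-R = 12 → M
  i=15: L-M = 25 → Z
  i=16: R-F = 12 → M
  i=17: V-O =  7 → H
  i=18: J-X = 12 → M
  shifts repeat with period 4: MHMZ

MHMZ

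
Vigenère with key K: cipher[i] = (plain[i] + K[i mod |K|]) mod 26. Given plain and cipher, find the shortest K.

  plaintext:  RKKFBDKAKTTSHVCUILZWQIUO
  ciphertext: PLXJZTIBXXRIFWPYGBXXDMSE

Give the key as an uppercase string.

YBNEYQ

  i= 0: P-R = 24 → Y
  i= 1: L-K =  1 → B
  i= 2: X-K = 13 → N
  i= 3: J-F =  4 → E
  i= 4: Z-B = 24 → Y
  i= 5: T-D = 16 → Q
  i= 6: I-K = 24 → Y
  i= 7: B-A =  1 → B
  i= 8: X-K = 13 → N
  i= 9: X-T =  4 → E
  i=10: R-T = 24 → Y
  i=11: I-S = 16 → Q
  i=12: F-H = 24 → Y
  i=13: W-V =  1 → B
  i=14: P-C = 13 → N
  i=15: Y-U =  4 → E
  i=16: G-I = 24 → Y
  i=17: B-L = 16 → Q
  i=18: X-Z = 24 → Y
  i=19: X-W =  1 → B
  i=20: D-Q = 13 → N
  i=21: M-I =  4 → E
  i=22: S-U = 24 → Y
  i=23: E-O = 16 → Q
  shifts repeat with period 6: YBNEYQ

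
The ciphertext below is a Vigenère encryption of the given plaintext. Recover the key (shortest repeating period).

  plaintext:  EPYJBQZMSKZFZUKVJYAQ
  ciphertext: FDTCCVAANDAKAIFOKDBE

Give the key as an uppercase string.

  i= 0: F-E =  1 → B
  i= 1: D-P = 14 → O
  i= 2: T-Y = 21 → V
  i= 3: C-J = 19 → T
  i= 4: C-B =  1 → B
  i= 5: V-Q =  5 → F
  i= 6: A-Z =  1 → B
  i= 7: A-M = 14 → O
  i= 8: N-S = 21 → V
  i= 9: D-K = 19 → T
  i=10: A-Z =  1 → B
  i=11: K-F =  5 → F
  i=12: A-Z =  1 → B
  i=13: I-U = 14 → O
  i=14: F-K = 21 → V
  i=15: O-V = 19 → T
  i=16: K-J =  1 → B
  i=17: D-Y =  5 → F
  i=18: B-A =  1 → B
  i=19: E-Q = 14 → O
  shifts repeat with period 6: BOVTBF

BOVTBF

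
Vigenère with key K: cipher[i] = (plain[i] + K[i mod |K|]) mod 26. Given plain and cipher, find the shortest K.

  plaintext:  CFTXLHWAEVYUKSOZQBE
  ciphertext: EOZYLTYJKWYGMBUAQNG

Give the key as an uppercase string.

  i= 0: E-C =  2 → C
  i= 1: O-F =  9 → J
  i= 2: Z-T =  6 → G
  i= 3: Y-X =  1 → B
  i= 4: L-L =  0 → A
  i= 5: T-H = 12 → M
  i= 6: Y-W =  2 → C
  i= 7: J-A =  9 → J
  i= 8: K-E =  6 → G
  i= 9: W-V =  1 → B
  i=10: Y-Y =  0 → A
  i=11: G-U = 12 → M
  i=12: M-K =  2 → C
  i=13: B-S =  9 → J
  i=14: U-O =  6 → G
  i=15: A-Z =  1 → B
  i=16: Q-Q =  0 → A
  i=17: N-B = 12 → M
  i=18: G-E =  2 → C
  shifts repeat with period 6: CJGBAM

CJGBAM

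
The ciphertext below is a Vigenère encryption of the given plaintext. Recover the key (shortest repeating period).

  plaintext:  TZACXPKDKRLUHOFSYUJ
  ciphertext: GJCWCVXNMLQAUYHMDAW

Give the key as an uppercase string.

  i= 0: G-T = 13 → N
  i= 1: J-Z = 10 → K
  i= 2: C-A =  2 → C
  i= 3: W-C = 20 → U
  i= 4: C-X =  5 → F
  i= 5: V-P =  6 → G
  i= 6: X-K = 13 → N
  i= 7: N-D = 10 → K
  i= 8: M-K =  2 → C
  i= 9: L-R = 20 → U
  i=10: Q-L =  5 → F
  i=11: A-U =  6 → G
  i=12: U-H = 13 → N
  i=13: Y-O = 10 → K
  i=14: H-F =  2 → C
  i=15: M-S = 20 → U
  i=16: D-Y =  5 → F
  i=17: A-U =  6 → G
  i=18: W-J = 13 → N
  shifts repeat with period 6: NKCUFG

NKCUFG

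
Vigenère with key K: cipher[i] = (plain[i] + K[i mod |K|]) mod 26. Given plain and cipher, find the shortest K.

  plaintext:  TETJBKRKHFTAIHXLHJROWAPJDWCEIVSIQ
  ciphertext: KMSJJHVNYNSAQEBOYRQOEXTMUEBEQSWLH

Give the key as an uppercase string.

RIZAIXED

  i= 0: K-T = 17 → R
  i= 1: M-E =  8 → I
  i= 2: S-T = 25 → Z
  i= 3: J-J =  0 → A
  i= 4: J-B =  8 → I
  i= 5: H-K = 23 → X
  i= 6: V-R =  4 → E
  i= 7: N-K =  3 → D
  i= 8: Y-H = 17 → R
  i= 9: N-F =  8 → I
  i=10: S-T = 25 → Z
  i=11: A-A =  0 → A
  i=12: Q-I =  8 → I
  i=13: E-H = 23 → X
  i=14: B-X =  4 → E
  i=15: O-L =  3 → D
  i=16: Y-H = 17 → R
  i=17: R-J =  8 → I
  i=18: Q-R = 25 → Z
  i=19: O-O =  0 → A
  i=20: E-W =  8 → I
  i=21: X-A = 23 → X
  i=22: T-P =  4 → E
  i=23: M-J =  3 → D
  i=24: U-D = 17 → R
  i=25: E-W =  8 → I
  i=26: B-C = 25 → Z
  i=27: E-E =  0 → A
  i=28: Q-I =  8 → I
  i=29: S-V = 23 → X
  i=30: W-S =  4 → E
  i=31: L-I =  3 → D
  i=32: H-Q = 17 → R
  shifts repeat with period 8: RIZAIXED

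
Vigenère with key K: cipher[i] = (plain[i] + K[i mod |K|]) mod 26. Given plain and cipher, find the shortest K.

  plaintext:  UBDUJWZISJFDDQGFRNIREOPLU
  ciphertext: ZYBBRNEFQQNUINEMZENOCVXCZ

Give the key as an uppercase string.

FXYHIR

  i= 0: Z-U =  5 → F
  i= 1: Y-B = 23 → X
  i= 2: B-D = 24 → Y
  i= 3: B-U =  7 → H
  i= 4: R-J =  8 → I
  i= 5: N-W = 17 → R
  i= 6: E-Z =  5 → F
  i= 7: F-I = 23 → X
  i= 8: Q-S = 24 → Y
  i= 9: Q-J =  7 → H
  i=10: N-F =  8 → I
  i=11: U-D = 17 → R
  i=12: I-D =  5 → F
  i=13: N-Q = 23 → X
  i=14: E-G = 24 → Y
  i=15: M-F =  7 → H
  i=16: Z-R =  8 → I
  i=17: E-N = 17 → R
  i=18: N-I =  5 → F
  i=19: O-R = 23 → X
  i=20: C-E = 24 → Y
  i=21: V-O =  7 → H
  i=22: X-P =  8 → I
  i=23: C-L = 17 → R
  i=24: Z-U =  5 → F
  shifts repeat with period 6: FXYHIR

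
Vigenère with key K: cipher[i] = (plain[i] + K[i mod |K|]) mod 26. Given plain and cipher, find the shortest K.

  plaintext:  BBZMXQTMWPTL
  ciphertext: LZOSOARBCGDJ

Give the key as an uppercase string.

  i= 0: L-B = 10 → K
  i= 1: Z-B = 24 → Y
  i= 2: O-Z = 15 → P
  i= 3: S-M =  6 → G
  i= 4: O-X = 17 → R
  i= 5: A-Q = 10 → K
  i= 6: R-T = 24 → Y
  i= 7: B-M = 15 → P
  i= 8: C-W =  6 → G
  i= 9: G-P = 17 → R
  i=10: D-T = 10 → K
  i=11: J-L = 24 → Y
  shifts repeat with period 5: KYPGR

KYPGR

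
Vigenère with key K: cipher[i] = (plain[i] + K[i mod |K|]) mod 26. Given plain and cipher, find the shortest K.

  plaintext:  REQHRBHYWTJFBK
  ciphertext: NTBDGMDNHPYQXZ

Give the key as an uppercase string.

WPL

  i= 0: N-R = 22 → W
  i= 1: T-E = 15 → P
  i= 2: B-Q = 11 → L
  i= 3: D-H = 22 → W
  i= 4: G-R = 15 → P
  i= 5: M-B = 11 → L
  i= 6: D-H = 22 → W
  i= 7: N-Y = 15 → P
  i= 8: H-W = 11 → L
  i= 9: P-T = 22 → W
  i=10: Y-J = 15 → P
  i=11: Q-F = 11 → L
  i=12: X-B = 22 → W
  i=13: Z-K = 15 → P
  shifts repeat with period 3: WPL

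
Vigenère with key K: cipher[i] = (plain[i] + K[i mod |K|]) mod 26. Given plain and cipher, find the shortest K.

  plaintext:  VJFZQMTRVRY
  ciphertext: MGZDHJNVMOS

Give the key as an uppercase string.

RXUE

  i= 0: M-V = 17 → R
  i= 1: G-J = 23 → X
  i= 2: Z-F = 20 → U
  i= 3: D-Z =  4 → E
  i= 4: H-Q = 17 → R
  i= 5: J-M = 23 → X
  i= 6: N-T = 20 → U
  i= 7: V-R =  4 → E
  i= 8: M-V = 17 → R
  i= 9: O-R = 23 → X
  i=10: S-Y = 20 → U
  shifts repeat with period 4: RXUE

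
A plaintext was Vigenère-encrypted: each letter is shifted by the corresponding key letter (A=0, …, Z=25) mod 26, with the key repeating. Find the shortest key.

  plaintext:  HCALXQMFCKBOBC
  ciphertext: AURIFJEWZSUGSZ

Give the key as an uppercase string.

  i= 0: A-H = 19 → T
  i= 1: U-C = 18 → S
  i= 2: R-A = 17 → R
  i= 3: I-L = 23 → X
  i= 4: F-X =  8 → I
  i= 5: J-Q = 19 → T
  i= 6: E-M = 18 → S
  i= 7: W-F = 17 → R
  i= 8: Z-C = 23 → X
  i= 9: S-K =  8 → I
  i=10: U-B = 19 → T
  i=11: G-O = 18 → S
  i=12: S-B = 17 → R
  i=13: Z-C = 23 → X
  shifts repeat with period 5: TSRXI

TSRXI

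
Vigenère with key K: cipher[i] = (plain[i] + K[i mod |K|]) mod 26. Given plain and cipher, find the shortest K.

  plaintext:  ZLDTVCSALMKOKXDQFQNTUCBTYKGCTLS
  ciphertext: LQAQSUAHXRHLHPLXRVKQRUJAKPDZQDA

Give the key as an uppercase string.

  i= 0: L-Z = 12 → M
  i= 1: Q-L =  5 → F
  i= 2: A-D = 23 → X
  i= 3: Q-T = 23 → X
  i= 4: S-V = 23 → X
  i= 5: U-C = 18 → S
  i= 6: A-S =  8 → I
  i= 7: H-A =  7 → H
  i= 8: X-L = 12 → M
  i= 9: R-M =  5 → F
  i=10: H-K = 23 → X
  i=11: L-O = 23 → X
  i=12: H-K = 23 → X
  i=13: P-X = 18 → S
  i=14: L-D =  8 → I
  i=15: X-Q =  7 → H
  i=16: R-F = 12 → M
  i=17: V-Q =  5 → F
  i=18: K-N = 23 → X
  i=19: Q-T = 23 → X
  i=20: R-U = 23 → X
  i=21: U-C = 18 → S
  i=22: J-B =  8 → I
  i=23: A-T =  7 → H
  i=24: K-Y = 12 → M
  i=25: P-K =  5 → F
  i=26: D-G = 23 → X
  i=27: Z-C = 23 → X
  i=28: Q-T = 23 → X
  i=29: D-L = 18 → S
  i=30: A-S =  8 → I
  shifts repeat with period 8: MFXXXSIH

MFXXXSIH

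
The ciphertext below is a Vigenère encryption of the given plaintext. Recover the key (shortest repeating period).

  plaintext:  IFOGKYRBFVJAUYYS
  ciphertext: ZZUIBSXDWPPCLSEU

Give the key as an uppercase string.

RUGC

  i= 0: Z-I = 17 → R
  i= 1: Z-F = 20 → U
  i= 2: U-O =  6 → G
  i= 3: I-G =  2 → C
  i= 4: B-K = 17 → R
  i= 5: S-Y = 20 → U
  i= 6: X-R =  6 → G
  i= 7: D-B =  2 → C
  i= 8: W-F = 17 → R
  i= 9: P-V = 20 → U
  i=10: P-J =  6 → G
  i=11: C-A =  2 → C
  i=12: L-U = 17 → R
  i=13: S-Y = 20 → U
  i=14: E-Y =  6 → G
  i=15: U-S =  2 → C
  shifts repeat with period 4: RUGC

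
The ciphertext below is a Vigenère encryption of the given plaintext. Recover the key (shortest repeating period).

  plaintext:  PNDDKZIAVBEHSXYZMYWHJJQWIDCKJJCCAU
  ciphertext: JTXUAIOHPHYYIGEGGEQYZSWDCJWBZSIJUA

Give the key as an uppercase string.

  i= 0: J-P = 20 → U
  i= 1: T-N =  6 → G
  i= 2: X-D = 20 → U
  i= 3: U-D = 17 → R
  i= 4: A-K = 16 → Q
  i= 5: I-Z =  9 → J
  i= 6: O-I =  6 → G
  i= 7: H-A =  7 → H
  i= 8: P-V = 20 → U
  i= 9: H-B =  6 → G
  i=10: Y-E = 20 → U
  i=11: Y-H = 17 → R
  i=12: I-S = 16 → Q
  i=13: G-X =  9 → J
  i=14: E-Y =  6 → G
  i=15: G-Z =  7 → H
  i=16: G-M = 20 → U
  i=17: E-Y =  6 → G
  i=18: Q-W = 20 → U
  i=19: Y-H = 17 → R
  i=20: Z-J = 16 → Q
  i=21: S-J =  9 → J
  i=22: W-Q =  6 → G
  i=23: D-W =  7 → H
  i=24: C-I = 20 → U
  i=25: J-D =  6 → G
  i=26: W-C = 20 → U
  i=27: B-K = 17 → R
  i=28: Z-J = 16 → Q
  i=29: S-J =  9 → J
  i=30: I-C =  6 → G
  i=31: J-C =  7 → H
  i=32: U-A = 20 → U
  i=33: A-U =  6 → G
  shifts repeat with period 8: UGURQJGH

UGURQJGH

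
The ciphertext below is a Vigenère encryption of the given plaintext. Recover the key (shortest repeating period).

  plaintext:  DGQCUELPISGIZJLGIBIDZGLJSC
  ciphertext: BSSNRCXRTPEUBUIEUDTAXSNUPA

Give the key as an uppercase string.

YMCLX

  i= 0: B-D = 24 → Y
  i= 1: S-G = 12 → M
  i= 2: S-Q =  2 → C
  i= 3: N-C = 11 → L
  i= 4: R-U = 23 → X
  i= 5: C-E = 24 → Y
  i= 6: X-L = 12 → M
  i= 7: R-P =  2 → C
  i= 8: T-I = 11 → L
  i= 9: P-S = 23 → X
  i=10: E-G = 24 → Y
  i=11: U-I = 12 → M
  i=12: B-Z =  2 → C
  i=13: U-J = 11 → L
  i=14: I-L = 23 → X
  i=15: E-G = 24 → Y
  i=16: U-I = 12 → M
  i=17: D-B =  2 → C
  i=18: T-I = 11 → L
  i=19: A-D = 23 → X
  i=20: X-Z = 24 → Y
  i=21: S-G = 12 → M
  i=22: N-L =  2 → C
  i=23: U-J = 11 → L
  i=24: P-S = 23 → X
  i=25: A-C = 24 → Y
  shifts repeat with period 5: YMCLX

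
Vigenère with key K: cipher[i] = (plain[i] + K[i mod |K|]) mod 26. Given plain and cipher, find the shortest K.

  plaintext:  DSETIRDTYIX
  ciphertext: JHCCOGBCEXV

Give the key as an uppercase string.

GPYJ

  i= 0: J-D =  6 → G
  i= 1: H-S = 15 → P
  i= 2: C-E = 24 → Y
  i= 3: C-T =  9 → J
  i= 4: O-I =  6 → G
  i= 5: G-R = 15 → P
  i= 6: B-D = 24 → Y
  i= 7: C-T =  9 → J
  i= 8: E-Y =  6 → G
  i= 9: X-I = 15 → P
  i=10: V-X = 24 → Y
  shifts repeat with period 4: GPYJ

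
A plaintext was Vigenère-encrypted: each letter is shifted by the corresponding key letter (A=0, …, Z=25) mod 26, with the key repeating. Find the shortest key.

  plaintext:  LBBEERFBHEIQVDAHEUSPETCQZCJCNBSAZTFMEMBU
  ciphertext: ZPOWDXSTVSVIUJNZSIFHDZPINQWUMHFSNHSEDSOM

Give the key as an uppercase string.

  i= 0: Z-L = 14 → O
  i= 1: P-B = 14 → O
  i= 2: O-B = 13 → N
  i= 3: W-E = 18 → S
  i= 4: D-E = 25 → Z
  i= 5: X-R =  6 → G
  i= 6: S-F = 13 → N
  i= 7: T-B = 18 → S
  i= 8: V-H = 14 → O
  i= 9: S-E = 14 → O
  i=10: V-I = 13 → N
  i=11: I-Q = 18 → S
  i=12: U-V = 25 → Z
  i=13: J-D =  6 → G
  i=14: N-A = 13 → N
  i=15: Z-H = 18 → S
  i=16: S-E = 14 → O
  i=17: I-U = 14 → O
  i=18: F-S = 13 → N
  i=19: H-P = 18 → S
  i=20: D-E = 25 → Z
  i=21: Z-T =  6 → G
  i=22: P-C = 13 → N
  i=23: I-Q = 18 → S
  i=24: N-Z = 14 → O
  i=25: Q-C = 14 → O
  i=26: W-J = 13 → N
  i=27: U-C = 18 → S
  i=28: M-N = 25 → Z
  i=29: H-B =  6 → G
  i=30: F-S = 13 → N
  i=31: S-A = 18 → S
  i=32: N-Z = 14 → O
  i=33: H-T = 14 → O
  i=34: S-F = 13 → N
  i=35: E-M = 18 → S
  i=36: D-E = 25 → Z
  i=37: S-M =  6 → G
  i=38: O-B = 13 → N
  i=39: M-U = 18 → S
  shifts repeat with period 8: OONSZGNS

OONSZGNS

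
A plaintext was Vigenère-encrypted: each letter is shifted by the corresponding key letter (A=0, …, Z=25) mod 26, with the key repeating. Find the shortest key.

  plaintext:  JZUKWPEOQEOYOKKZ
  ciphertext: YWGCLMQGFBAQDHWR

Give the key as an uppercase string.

  i= 0: Y-J = 15 → P
  i= 1: W-Z = 23 → X
  i= 2: G-U = 12 → M
  i= 3: C-K = 18 → S
  i= 4: L-W = 15 → P
  i= 5: M-P = 23 → X
  i= 6: Q-E = 12 → M
  i= 7: G-O = 18 → S
  i= 8: F-Q = 15 → P
  i= 9: B-E = 23 → X
  i=10: A-O = 12 → M
  i=11: Q-Y = 18 → S
  i=12: D-O = 15 → P
  i=13: H-K = 23 → X
  i=14: W-K = 12 → M
  i=15: R-Z = 18 → S
  shifts repeat with period 4: PXMS

PXMS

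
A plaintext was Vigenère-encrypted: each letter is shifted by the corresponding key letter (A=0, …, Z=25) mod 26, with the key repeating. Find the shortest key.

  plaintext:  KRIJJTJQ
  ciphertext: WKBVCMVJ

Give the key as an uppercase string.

  i= 0: W-K = 12 → M
  i= 1: K-R = 19 → T
  i= 2: B-I = 19 → T
  i= 3: V-J = 12 → M
  i= 4: C-J = 19 → T
  i= 5: M-T = 19 → T
  i= 6: V-J = 12 → M
  i= 7: J-Q = 19 → T
  shifts repeat with period 3: MTT

MTT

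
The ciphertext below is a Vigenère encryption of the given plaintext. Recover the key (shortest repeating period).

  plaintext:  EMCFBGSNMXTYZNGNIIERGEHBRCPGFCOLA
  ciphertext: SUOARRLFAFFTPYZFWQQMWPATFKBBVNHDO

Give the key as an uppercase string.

OIMVQLTS

  i= 0: S-E = 14 → O
  i= 1: U-M =  8 → I
  i= 2: O-C = 12 → M
  i= 3: A-F = 21 → V
  i= 4: R-B = 16 → Q
  i= 5: R-G = 11 → L
  i= 6: L-S = 19 → T
  i= 7: F-N = 18 → S
  i= 8: A-M = 14 → O
  i= 9: F-X =  8 → I
  i=10: F-T = 12 → M
  i=11: T-Y = 21 → V
  i=12: P-Z = 16 → Q
  i=13: Y-N = 11 → L
  i=14: Z-G = 19 → T
  i=15: F-N = 18 → S
  i=16: W-I = 14 → O
  i=17: Q-I =  8 → I
  i=18: Q-E = 12 → M
  i=19: M-R = 21 → V
  i=20: W-G = 16 → Q
  i=21: P-E = 11 → L
  i=22: A-H = 19 → T
  i=23: T-B = 18 → S
  i=24: F-R = 14 → O
  i=25: K-C =  8 → I
  i=26: B-P = 12 → M
  i=27: B-G = 21 → V
  i=28: V-F = 16 → Q
  i=29: N-C = 11 → L
  i=30: H-O = 19 → T
  i=31: D-L = 18 → S
  i=32: O-A = 14 → O
  shifts repeat with period 8: OIMVQLTS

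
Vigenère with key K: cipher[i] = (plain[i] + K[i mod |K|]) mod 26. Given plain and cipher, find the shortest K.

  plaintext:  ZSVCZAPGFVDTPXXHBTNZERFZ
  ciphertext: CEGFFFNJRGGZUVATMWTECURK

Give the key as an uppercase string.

DMLDGFY

  i= 0: C-Z =  3 → D
  i= 1: E-S = 12 → M
  i= 2: G-V = 11 → L
  i= 3: F-C =  3 → D
  i= 4: F-Z =  6 → G
  i= 5: F-A =  5 → F
  i= 6: N-P = 24 → Y
  i= 7: J-G =  3 → D
  i= 8: R-F = 12 → M
  i= 9: G-V = 11 → L
  i=10: G-D =  3 → D
  i=11: Z-T =  6 → G
  i=12: U-P =  5 → F
  i=13: V-X = 24 → Y
  i=14: A-X =  3 → D
  i=15: T-H = 12 → M
  i=16: M-B = 11 → L
  i=17: W-T =  3 → D
  i=18: T-N =  6 → G
  i=19: E-Z =  5 → F
  i=20: C-E = 24 → Y
  i=21: U-R =  3 → D
  i=22: R-F = 12 → M
  i=23: K-Z = 11 → L
  shifts repeat with period 7: DMLDGFY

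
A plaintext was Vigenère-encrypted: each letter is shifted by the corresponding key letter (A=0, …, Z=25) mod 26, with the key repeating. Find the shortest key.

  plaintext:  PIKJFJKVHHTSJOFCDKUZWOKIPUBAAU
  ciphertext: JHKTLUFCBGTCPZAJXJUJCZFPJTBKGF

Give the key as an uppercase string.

UZAKGLVH

  i= 0: J-P = 20 → U
  i= 1: H-I = 25 → Z
  i= 2: K-K =  0 → A
  i= 3: T-J = 10 → K
  i= 4: L-F =  6 → G
  i= 5: U-J = 11 → L
  i= 6: F-K = 21 → V
  i= 7: C-V =  7 → H
  i= 8: B-H = 20 → U
  i= 9: G-H = 25 → Z
  i=10: T-T =  0 → A
  i=11: C-S = 10 → K
  i=12: P-J =  6 → G
  i=13: Z-O = 11 → L
  i=14: A-F = 21 → V
  i=15: J-C =  7 → H
  i=16: X-D = 20 → U
  i=17: J-K = 25 → Z
  i=18: U-U =  0 → A
  i=19: J-Z = 10 → K
  i=20: C-W =  6 → G
  i=21: Z-O = 11 → L
  i=22: F-K = 21 → V
  i=23: P-I =  7 → H
  i=24: J-P = 20 → U
  i=25: T-U = 25 → Z
  i=26: B-B =  0 → A
  i=27: K-A = 10 → K
  i=28: G-A =  6 → G
  i=29: F-U = 11 → L
  shifts repeat with period 8: UZAKGLVH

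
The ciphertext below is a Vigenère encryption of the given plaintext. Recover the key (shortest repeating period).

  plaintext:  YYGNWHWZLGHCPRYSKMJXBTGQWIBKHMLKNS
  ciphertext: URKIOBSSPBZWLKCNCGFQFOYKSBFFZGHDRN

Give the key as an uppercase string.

WTEVSU

  i= 0: U-Y = 22 → W
  i= 1: R-Y = 19 → T
  i= 2: K-G =  4 → E
  i= 3: I-N = 21 → V
  i= 4: O-W = 18 → S
  i= 5: B-H = 20 → U
  i= 6: S-W = 22 → W
  i= 7: S-Z = 19 → T
  i= 8: P-L =  4 → E
  i= 9: B-G = 21 → V
  i=10: Z-H = 18 → S
  i=11: W-C = 20 → U
  i=12: L-P = 22 → W
  i=13: K-R = 19 → T
  i=14: C-Y =  4 → E
  i=15: N-S = 21 → V
  i=16: C-K = 18 → S
  i=17: G-M = 20 → U
  i=18: F-J = 22 → W
  i=19: Q-X = 19 → T
  i=20: F-B =  4 → E
  i=21: O-T = 21 → V
  i=22: Y-G = 18 → S
  i=23: K-Q = 20 → U
  i=24: S-W = 22 → W
  i=25: B-I = 19 → T
  i=26: F-B =  4 → E
  i=27: F-K = 21 → V
  i=28: Z-H = 18 → S
  i=29: G-M = 20 → U
  i=30: H-L = 22 → W
  i=31: D-K = 19 → T
  i=32: R-N =  4 → E
  i=33: N-S = 21 → V
  shifts repeat with period 6: WTEVSU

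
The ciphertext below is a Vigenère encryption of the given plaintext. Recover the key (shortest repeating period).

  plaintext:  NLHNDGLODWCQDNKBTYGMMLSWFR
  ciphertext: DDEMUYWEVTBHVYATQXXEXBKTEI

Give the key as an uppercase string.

  i= 0: D-N = 16 → Q
  i= 1: D-L = 18 → S
  i= 2: E-H = 23 → X
  i= 3: M-N = 25 → Z
  i= 4: U-D = 17 → R
  i= 5: Y-G = 18 → S
  i= 6: W-L = 11 → L
  i= 7: E-O = 16 → Q
  i= 8: V-D = 18 → S
  i= 9: T-W = 23 → X
  i=10: B-C = 25 → Z
  i=11: H-Q = 17 → R
  i=12: V-D = 18 → S
  i=13: Y-N = 11 → L
  i=14: A-K = 16 → Q
  i=15: T-B = 18 → S
  i=16: Q-T = 23 → X
  i=17: X-Y = 25 → Z
  i=18: X-G = 17 → R
  i=19: E-M = 18 → S
  i=20: X-M = 11 → L
  i=21: B-L = 16 → Q
  i=22: K-S = 18 → S
  i=23: T-W = 23 → X
  i=24: E-F = 25 → Z
  i=25: I-R = 17 → R
  shifts repeat with period 7: QSXZRSL

QSXZRSL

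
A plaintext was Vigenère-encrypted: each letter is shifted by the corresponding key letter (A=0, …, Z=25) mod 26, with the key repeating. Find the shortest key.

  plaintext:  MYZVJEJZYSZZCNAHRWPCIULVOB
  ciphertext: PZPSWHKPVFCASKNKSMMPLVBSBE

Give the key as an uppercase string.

  i= 0: P-M =  3 → D
  i= 1: Z-Y =  1 → B
  i= 2: P-Z = 16 → Q
  i= 3: S-V = 23 → X
  i= 4: W-J = 13 → N
  i= 5: H-E =  3 → D
  i= 6: K-J =  1 → B
  i= 7: P-Z = 16 → Q
  i= 8: V-Y = 23 → X
  i= 9: F-S = 13 → N
  i=10: C-Z =  3 → D
  i=11: A-Z =  1 → B
  i=12: S-C = 16 → Q
  i=13: K-N = 23 → X
  i=14: N-A = 13 → N
  i=15: K-H =  3 → D
  i=16: S-R =  1 → B
  i=17: M-W = 16 → Q
  i=18: M-P = 23 → X
  i=19: P-C = 13 → N
  i=20: L-I =  3 → D
  i=21: V-U =  1 → B
  i=22: B-L = 16 → Q
  i=23: S-V = 23 → X
  i=24: B-O = 13 → N
  i=25: E-B =  3 → D
  shifts repeat with period 5: DBQXN

DBQXN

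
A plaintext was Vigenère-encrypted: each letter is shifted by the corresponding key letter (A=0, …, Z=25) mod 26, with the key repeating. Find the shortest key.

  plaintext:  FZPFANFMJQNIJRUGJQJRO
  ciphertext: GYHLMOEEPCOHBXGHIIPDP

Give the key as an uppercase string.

  i= 0: G-F =  1 → B
  i= 1: Y-Z = 25 → Z
  i= 2: H-P = 18 → S
  i= 3: L-F =  6 → G
  i= 4: M-A = 12 → M
  i= 5: O-N =  1 → B
  i= 6: E-F = 25 → Z
  i= 7: E-M = 18 → S
  i= 8: P-J =  6 → G
  i= 9: C-Q = 12 → M
  i=10: O-N =  1 → B
  i=11: H-I = 25 → Z
  i=12: B-J = 18 → S
  i=13: X-R =  6 → G
  i=14: G-U = 12 → M
  i=15: H-G =  1 → B
  i=16: I-J = 25 → Z
  i=17: I-Q = 18 → S
  i=18: P-J =  6 → G
  i=19: D-R = 12 → M
  i=20: P-O =  1 → B
  shifts repeat with period 5: BZSGM

BZSGM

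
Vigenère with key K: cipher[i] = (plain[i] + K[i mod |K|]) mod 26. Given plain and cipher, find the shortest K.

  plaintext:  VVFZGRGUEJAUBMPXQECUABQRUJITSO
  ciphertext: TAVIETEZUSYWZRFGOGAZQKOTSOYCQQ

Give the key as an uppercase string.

  i= 0: T-V = 24 → Y
  i= 1: A-V =  5 → F
  i= 2: V-F = 16 → Q
  i= 3: I-Z =  9 → J
  i= 4: E-G = 24 → Y
  i= 5: T-R =  2 → C
  i= 6: E-G = 24 → Y
  i= 7: Z-U =  5 → F
  i= 8: U-E = 16 → Q
  i= 9: S-J =  9 → J
  i=10: Y-A = 24 → Y
  i=11: W-U =  2 → C
  i=12: Z-B = 24 → Y
  i=13: R-M =  5 → F
  i=14: F-P = 16 → Q
  i=15: G-X =  9 → J
  i=16: O-Q = 24 → Y
  i=17: G-E =  2 → C
  i=18: A-C = 24 → Y
  i=19: Z-U =  5 → F
  i=20: Q-A = 16 → Q
  i=21: K-B =  9 → J
  i=22: O-Q = 24 → Y
  i=23: T-R =  2 → C
  i=24: S-U = 24 → Y
  i=25: O-J =  5 → F
  i=26: Y-I = 16 → Q
  i=27: C-T =  9 → J
  i=28: Q-S = 24 → Y
  i=29: Q-O =  2 → C
  shifts repeat with period 6: YFQJYC

YFQJYC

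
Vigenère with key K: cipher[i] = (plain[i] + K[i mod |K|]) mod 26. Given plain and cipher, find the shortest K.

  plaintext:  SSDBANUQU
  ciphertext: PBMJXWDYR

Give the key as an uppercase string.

XJJI

  i= 0: P-S = 23 → X
  i= 1: B-S =  9 → J
  i= 2: M-D =  9 → J
  i= 3: J-B =  8 → I
  i= 4: X-A = 23 → X
  i= 5: W-N =  9 → J
  i= 6: D-U =  9 → J
  i= 7: Y-Q =  8 → I
  i= 8: R-U = 23 → X
  shifts repeat with period 4: XJJI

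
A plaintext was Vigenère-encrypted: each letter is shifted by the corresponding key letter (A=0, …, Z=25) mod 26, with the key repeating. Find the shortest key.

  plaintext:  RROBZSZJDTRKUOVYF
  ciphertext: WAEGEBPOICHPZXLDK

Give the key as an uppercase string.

  i= 0: W-R =  5 → F
  i= 1: A-R =  9 → J
  i= 2: E-O = 16 → Q
  i= 3: G-B =  5 → F
  i= 4: E-Z =  5 → F
  i= 5: B-S =  9 → J
  i= 6: P-Z = 16 → Q
  i= 7: O-J =  5 → F
  i= 8: I-D =  5 → F
  i= 9: C-T =  9 → J
  i=10: H-R = 16 → Q
  i=11: P-K =  5 → F
  i=12: Z-U =  5 → F
  i=13: X-O =  9 → J
  i=14: L-V = 16 → Q
  i=15: D-Y =  5 → F
  i=16: K-F =  5 → F
  shifts repeat with period 4: FJQF

FJQF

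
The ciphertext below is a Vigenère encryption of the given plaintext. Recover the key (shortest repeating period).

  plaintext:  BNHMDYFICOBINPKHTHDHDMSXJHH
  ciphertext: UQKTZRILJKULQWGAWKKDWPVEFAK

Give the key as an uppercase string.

  i= 0: U-B = 19 → T
  i= 1: Q-N =  3 → D
  i= 2: K-H =  3 → D
  i= 3: T-M =  7 → H
  i= 4: Z-D = 22 → W
  i= 5: R-Y = 19 → T
  i= 6: I-F =  3 → D
  i= 7: L-I =  3 → D
  i= 8: J-C =  7 → H
  i= 9: K-O = 22 → W
  i=10: U-B = 19 → T
  i=11: L-I =  3 → D
  i=12: Q-N =  3 → D
  i=13: W-P =  7 → H
  i=14: G-K = 22 → W
  i=15: A-H = 19 → T
  i=16: W-T =  3 → D
  i=17: K-H =  3 → D
  i=18: K-D =  7 → H
  i=19: D-H = 22 → W
  i=20: W-D = 19 → T
  i=21: P-M =  3 → D
  i=22: V-S =  3 → D
  i=23: E-X =  7 → H
  i=24: F-J = 22 → W
  i=25: A-H = 19 → T
  i=26: K-H =  3 → D
  shifts repeat with period 5: TDDHW

TDDHW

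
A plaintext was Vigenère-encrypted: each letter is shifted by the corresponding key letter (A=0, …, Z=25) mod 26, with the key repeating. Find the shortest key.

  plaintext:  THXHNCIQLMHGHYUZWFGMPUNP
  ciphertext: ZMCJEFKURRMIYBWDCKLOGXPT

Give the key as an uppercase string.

GFFCRDCE

  i= 0: Z-T =  6 → G
  i= 1: M-H =  5 → F
  i= 2: C-X =  5 → F
  i= 3: J-H =  2 → C
  i= 4: E-N = 17 → R
  i= 5: F-C =  3 → D
  i= 6: K-I =  2 → C
  i= 7: U-Q =  4 → E
  i= 8: R-L =  6 → G
  i= 9: R-M =  5 → F
  i=10: M-H =  5 → F
  i=11: I-G =  2 → C
  i=12: Y-H = 17 → R
  i=13: B-Y =  3 → D
  i=14: W-U =  2 → C
  i=15: D-Z =  4 → E
  i=16: C-W =  6 → G
  i=17: K-F =  5 → F
  i=18: L-G =  5 → F
  i=19: O-M =  2 → C
  i=20: G-P = 17 → R
  i=21: X-U =  3 → D
  i=22: P-N =  2 → C
  i=23: T-P =  4 → E
  shifts repeat with period 8: GFFCRDCE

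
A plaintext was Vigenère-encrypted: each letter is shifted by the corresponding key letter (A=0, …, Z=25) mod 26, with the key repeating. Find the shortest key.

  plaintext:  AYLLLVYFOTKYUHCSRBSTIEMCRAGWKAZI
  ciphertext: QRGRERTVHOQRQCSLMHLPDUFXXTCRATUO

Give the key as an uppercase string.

QTVGTWV

  i= 0: Q-A = 16 → Q
  i= 1: R-Y = 19 → T
  i= 2: G-L = 21 → V
  i= 3: R-L =  6 → G
  i= 4: E-L = 19 → T
  i= 5: R-V = 22 → W
  i= 6: T-Y = 21 → V
  i= 7: V-F = 16 → Q
  i= 8: H-O = 19 → T
  i= 9: O-T = 21 → V
  i=10: Q-K =  6 → G
  i=11: R-Y = 19 → T
  i=12: Q-U = 22 → W
  i=13: C-H = 21 → V
  i=14: S-C = 16 → Q
  i=15: L-S = 19 → T
  i=16: M-R = 21 → V
  i=17: H-B =  6 → G
  i=18: L-S = 19 → T
  i=19: P-T = 22 → W
  i=20: D-I = 21 → V
  i=21: U-E = 16 → Q
  i=22: F-M = 19 → T
  i=23: X-C = 21 → V
  i=24: X-R =  6 → G
  i=25: T-A = 19 → T
  i=26: C-G = 22 → W
  i=27: R-W = 21 → V
  i=28: A-K = 16 → Q
  i=29: T-A = 19 → T
  i=30: U-Z = 21 → V
  i=31: O-I =  6 → G
  shifts repeat with period 7: QTVGTWV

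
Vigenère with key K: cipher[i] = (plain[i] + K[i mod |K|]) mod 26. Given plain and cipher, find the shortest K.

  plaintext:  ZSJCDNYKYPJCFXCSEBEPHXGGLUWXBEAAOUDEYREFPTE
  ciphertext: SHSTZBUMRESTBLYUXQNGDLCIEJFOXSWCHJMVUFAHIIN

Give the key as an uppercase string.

TPJRWOWC

  i= 0: S-Z = 19 → T
  i= 1: H-S = 15 → P
  i= 2: S-J =  9 → J
  i= 3: T-C = 17 → R
  i= 4: Z-D = 22 → W
  i= 5: B-N = 14 → O
  i= 6: U-Y = 22 → W
  i= 7: M-K =  2 → C
  i= 8: R-Y = 19 → T
  i= 9: E-P = 15 → P
  i=10: S-J =  9 → J
  i=11: T-C = 17 → R
  i=12: B-F = 22 → W
  i=13: L-X = 14 → O
  i=14: Y-C = 22 → W
  i=15: U-S =  2 → C
  i=16: X-E = 19 → T
  i=17: Q-B = 15 → P
  i=18: N-E =  9 → J
  i=19: G-P = 17 → R
  i=20: D-H = 22 → W
  i=21: L-X = 14 → O
  i=22: C-G = 22 → W
  i=23: I-G =  2 → C
  i=24: E-L = 19 → T
  i=25: J-U = 15 → P
  i=26: F-W =  9 → J
  i=27: O-X = 17 → R
  i=28: X-B = 22 → W
  i=29: S-E = 14 → O
  i=30: W-A = 22 → W
  i=31: C-A =  2 → C
  i=32: H-O = 19 → T
  i=33: J-U = 15 → P
  i=34: M-D =  9 → J
  i=35: V-E = 17 → R
  i=36: U-Y = 22 → W
  i=37: F-R = 14 → O
  i=38: A-E = 22 → W
  i=39: H-F =  2 → C
  i=40: I-P = 19 → T
  i=41: I-T = 15 → P
  i=42: N-E =  9 → J
  shifts repeat with period 8: TPJRWOWC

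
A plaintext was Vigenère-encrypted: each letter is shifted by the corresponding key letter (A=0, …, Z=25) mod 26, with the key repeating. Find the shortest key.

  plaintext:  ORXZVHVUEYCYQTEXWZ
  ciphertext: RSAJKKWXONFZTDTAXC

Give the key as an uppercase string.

  i= 0: R-O =  3 → D
  i= 1: S-R =  1 → B
  i= 2: A-X =  3 → D
  i= 3: J-Z = 10 → K
  i= 4: K-V = 15 → P
  i= 5: K-H =  3 → D
  i= 6: W-V =  1 → B
  i= 7: X-U =  3 → D
  i= 8: O-E = 10 → K
  i= 9: N-Y = 15 → P
  i=10: F-C =  3 → D
  i=11: Z-Y =  1 → B
  i=12: T-Q =  3 → D
  i=13: D-T = 10 → K
  i=14: T-E = 15 → P
  i=15: A-X =  3 → D
  i=16: X-W =  1 → B
  i=17: C-Z =  3 → D
  shifts repeat with period 5: DBDKP

DBDKP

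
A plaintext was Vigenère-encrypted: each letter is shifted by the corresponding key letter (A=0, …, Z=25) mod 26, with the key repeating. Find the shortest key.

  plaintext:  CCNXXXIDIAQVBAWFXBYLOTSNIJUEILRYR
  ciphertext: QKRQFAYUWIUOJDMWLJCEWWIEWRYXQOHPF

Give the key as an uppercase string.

OIETIDQR

  i= 0: Q-C = 14 → O
  i= 1: K-C =  8 → I
  i= 2: R-N =  4 → E
  i= 3: Q-X = 19 → T
  i= 4: F-X =  8 → I
  i= 5: A-X =  3 → D
  i= 6: Y-I = 16 → Q
  i= 7: U-D = 17 → R
  i= 8: W-I = 14 → O
  i= 9: I-A =  8 → I
  i=10: U-Q =  4 → E
  i=11: O-V = 19 → T
  i=12: J-B =  8 → I
  i=13: D-A =  3 → D
  i=14: M-W = 16 → Q
  i=15: W-F = 17 → R
  i=16: L-X = 14 → O
  i=17: J-B =  8 → I
  i=18: C-Y =  4 → E
  i=19: E-L = 19 → T
  i=20: W-O =  8 → I
  i=21: W-T =  3 → D
  i=22: I-S = 16 → Q
  i=23: E-N = 17 → R
  i=24: W-I = 14 → O
  i=25: R-J =  8 → I
  i=26: Y-U =  4 → E
  i=27: X-E = 19 → T
  i=28: Q-I =  8 → I
  i=29: O-L =  3 → D
  i=30: H-R = 16 → Q
  i=31: P-Y = 17 → R
  i=32: F-R = 14 → O
  shifts repeat with period 8: OIETIDQR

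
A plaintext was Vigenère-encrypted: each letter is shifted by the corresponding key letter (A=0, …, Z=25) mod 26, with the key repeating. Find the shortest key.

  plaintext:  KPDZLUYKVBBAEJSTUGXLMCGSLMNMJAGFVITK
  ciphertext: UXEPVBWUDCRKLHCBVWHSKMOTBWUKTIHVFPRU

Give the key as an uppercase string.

  i= 0: U-K = 10 → K
  i= 1: X-P =  8 → I
  i= 2: E-D =  1 → B
  i= 3: P-Z = 16 → Q
  i= 4: V-L = 10 → K
  i= 5: B-U =  7 → H
  i= 6: W-Y = 24 → Y
  i= 7: U-K = 10 → K
  i= 8: D-V =  8 → I
  i= 9: C-B =  1 → B
  i=10: R-B = 16 → Q
  i=11: K-A = 10 → K
  i=12: L-E =  7 → H
  i=13: H-J = 24 → Y
  i=14: C-S = 10 → K
  i=15: B-T =  8 → I
  i=16: V-U =  1 → B
  i=17: W-G = 16 → Q
  i=18: H-X = 10 → K
  i=19: S-L =  7 → H
  i=20: K-M = 24 → Y
  i=21: M-C = 10 → K
  i=22: O-G =  8 → I
  i=23: T-S =  1 → B
  i=24: B-L = 16 → Q
  i=25: W-M = 10 → K
  i=26: U-N =  7 → H
  i=27: K-M = 24 → Y
  i=28: T-J = 10 → K
  i=29: I-A =  8 → I
  i=30: H-G =  1 → B
  i=31: V-F = 16 → Q
  i=32: F-V = 10 → K
  i=33: P-I =  7 → H
  i=34: R-T = 24 → Y
  i=35: U-K = 10 → K
  shifts repeat with period 7: KIBQKHY

KIBQKHY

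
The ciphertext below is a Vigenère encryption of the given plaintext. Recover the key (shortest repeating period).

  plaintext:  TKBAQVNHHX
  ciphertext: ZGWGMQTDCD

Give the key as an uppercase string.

  i= 0: Z-T =  6 → G
  i= 1: G-K = 22 → W
  i= 2: W-B = 21 → V
  i= 3: G-A =  6 → G
  i= 4: M-Q = 22 → W
  i= 5: Q-V = 21 → V
  i= 6: T-N =  6 → G
  i= 7: D-H = 22 → W
  i= 8: C-H = 21 → V
  i= 9: D-X =  6 → G
  shifts repeat with period 3: GWV

GWV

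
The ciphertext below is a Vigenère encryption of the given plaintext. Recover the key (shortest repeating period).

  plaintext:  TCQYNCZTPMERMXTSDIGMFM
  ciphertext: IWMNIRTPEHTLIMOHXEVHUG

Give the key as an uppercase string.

  i= 0: I-T = 15 → P
  i= 1: W-C = 20 → U
  i= 2: M-Q = 22 → W
  i= 3: N-Y = 15 → P
  i= 4: I-N = 21 → V
  i= 5: R-C = 15 → P
  i= 6: T-Z = 20 → U
  i= 7: P-T = 22 → W
  i= 8: E-P = 15 → P
  i= 9: H-M = 21 → V
  i=10: T-E = 15 → P
  i=11: L-R = 20 → U
  i=12: I-M = 22 → W
  i=13: M-X = 15 → P
  i=14: O-T = 21 → V
  i=15: H-S = 15 → P
  i=16: X-D = 20 → U
  i=17: E-I = 22 → W
  i=18: V-G = 15 → P
  i=19: H-M = 21 → V
  i=20: U-F = 15 → P
  i=21: G-M = 20 → U
  shifts repeat with period 5: PUWPV

PUWPV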